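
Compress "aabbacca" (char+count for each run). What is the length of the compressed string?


Input: aabbacca
Runs:
  'a' x 2 => "a2"
  'b' x 2 => "b2"
  'a' x 1 => "a1"
  'c' x 2 => "c2"
  'a' x 1 => "a1"
Compressed: "a2b2a1c2a1"
Compressed length: 10

10


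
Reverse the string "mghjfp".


Input: mghjfp
Reading characters right to left:
  Position 5: 'p'
  Position 4: 'f'
  Position 3: 'j'
  Position 2: 'h'
  Position 1: 'g'
  Position 0: 'm'
Reversed: pfjhgm

pfjhgm


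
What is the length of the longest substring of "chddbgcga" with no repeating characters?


Input: "chddbgcga"
Sliding window (track last position of each char):
  Position 0 ('c'): window [0,0] length 1 -- new best
  Position 1 ('h'): window [0,1] length 2 -- new best
  Position 2 ('d'): window [0,2] length 3 -- new best
  Position 3 ('d'): repeat (last at 2), move window start to 3
  Position 3 ('d'): window [3,3] length 1
  Position 4 ('b'): window [3,4] length 2
  Position 5 ('g'): window [3,5] length 3
  Position 6 ('c'): window [3,6] length 4 -- new best
  Position 7 ('g'): repeat (last at 5), move window start to 6
  Position 7 ('g'): window [6,7] length 2
  Position 8 ('a'): window [6,8] length 3
Longest substring with no repeats: "dbgc" with length 4

4


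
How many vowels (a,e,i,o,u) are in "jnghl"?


Input: jnghl
Checking each character:
  'j' at position 0: consonant
  'n' at position 1: consonant
  'g' at position 2: consonant
  'h' at position 3: consonant
  'l' at position 4: consonant
Total vowels: 0

0


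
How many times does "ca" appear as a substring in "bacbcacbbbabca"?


Searching for "ca" in "bacbcacbbbabca"
Scanning each position:
  Position 0: "ba" => no
  Position 1: "ac" => no
  Position 2: "cb" => no
  Position 3: "bc" => no
  Position 4: "ca" => MATCH
  Position 5: "ac" => no
  Position 6: "cb" => no
  Position 7: "bb" => no
  Position 8: "bb" => no
  Position 9: "ba" => no
  Position 10: "ab" => no
  Position 11: "bc" => no
  Position 12: "ca" => MATCH
Total occurrences: 2

2


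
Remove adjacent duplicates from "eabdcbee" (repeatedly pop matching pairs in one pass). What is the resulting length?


Input: eabdcbee
Stack-based adjacent duplicate removal:
  Read 'e': push. Stack: e
  Read 'a': push. Stack: ea
  Read 'b': push. Stack: eab
  Read 'd': push. Stack: eabd
  Read 'c': push. Stack: eabdc
  Read 'b': push. Stack: eabdcb
  Read 'e': push. Stack: eabdcbe
  Read 'e': matches stack top 'e' => pop. Stack: eabdcb
Final stack: "eabdcb" (length 6)

6


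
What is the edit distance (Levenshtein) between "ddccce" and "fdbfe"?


Computing edit distance: "ddccce" -> "fdbfe"
DP table:
           f    d    b    f    e
      0    1    2    3    4    5
  d   1    1    1    2    3    4
  d   2    2    1    2    3    4
  c   3    3    2    2    3    4
  c   4    4    3    3    3    4
  c   5    5    4    4    4    4
  e   6    6    5    5    5    4
Edit distance = dp[6][5] = 4

4


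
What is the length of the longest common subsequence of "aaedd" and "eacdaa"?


LCS of "aaedd" and "eacdaa"
DP table:
           e    a    c    d    a    a
      0    0    0    0    0    0    0
  a   0    0    1    1    1    1    1
  a   0    0    1    1    1    2    2
  e   0    1    1    1    1    2    2
  d   0    1    1    1    2    2    2
  d   0    1    1    1    2    2    2
LCS length = dp[5][6] = 2

2


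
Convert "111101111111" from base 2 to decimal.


Input: "111101111111" in base 2
Positional expansion:
  Digit '1' (value 1) x 2^11 = 2048
  Digit '1' (value 1) x 2^10 = 1024
  Digit '1' (value 1) x 2^9 = 512
  Digit '1' (value 1) x 2^8 = 256
  Digit '0' (value 0) x 2^7 = 0
  Digit '1' (value 1) x 2^6 = 64
  Digit '1' (value 1) x 2^5 = 32
  Digit '1' (value 1) x 2^4 = 16
  Digit '1' (value 1) x 2^3 = 8
  Digit '1' (value 1) x 2^2 = 4
  Digit '1' (value 1) x 2^1 = 2
  Digit '1' (value 1) x 2^0 = 1
Sum = 3967

3967


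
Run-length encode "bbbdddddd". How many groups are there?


Input: bbbdddddd
Scanning for consecutive runs:
  Group 1: 'b' x 3 (positions 0-2)
  Group 2: 'd' x 6 (positions 3-8)
Total groups: 2

2


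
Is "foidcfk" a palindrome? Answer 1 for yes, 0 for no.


Input: foidcfk
Reversed: kfcdiof
  Compare pos 0 ('f') with pos 6 ('k'): MISMATCH
  Compare pos 1 ('o') with pos 5 ('f'): MISMATCH
  Compare pos 2 ('i') with pos 4 ('c'): MISMATCH
Result: not a palindrome

0


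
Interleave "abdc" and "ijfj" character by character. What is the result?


Interleaving "abdc" and "ijfj":
  Position 0: 'a' from first, 'i' from second => "ai"
  Position 1: 'b' from first, 'j' from second => "bj"
  Position 2: 'd' from first, 'f' from second => "df"
  Position 3: 'c' from first, 'j' from second => "cj"
Result: aibjdfcj

aibjdfcj


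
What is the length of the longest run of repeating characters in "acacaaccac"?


Input: "acacaaccac"
Scanning for longest run:
  Position 1 ('c'): new char, reset run to 1
  Position 2 ('a'): new char, reset run to 1
  Position 3 ('c'): new char, reset run to 1
  Position 4 ('a'): new char, reset run to 1
  Position 5 ('a'): continues run of 'a', length=2
  Position 6 ('c'): new char, reset run to 1
  Position 7 ('c'): continues run of 'c', length=2
  Position 8 ('a'): new char, reset run to 1
  Position 9 ('c'): new char, reset run to 1
Longest run: 'a' with length 2

2


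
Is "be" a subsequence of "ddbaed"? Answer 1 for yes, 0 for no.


Check if "be" is a subsequence of "ddbaed"
Greedy scan:
  Position 0 ('d'): no match needed
  Position 1 ('d'): no match needed
  Position 2 ('b'): matches sub[0] = 'b'
  Position 3 ('a'): no match needed
  Position 4 ('e'): matches sub[1] = 'e'
  Position 5 ('d'): no match needed
All 2 characters matched => is a subsequence

1


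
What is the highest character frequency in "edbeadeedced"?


Input: edbeadeedced
Character counts:
  'a': 1
  'b': 1
  'c': 1
  'd': 4
  'e': 5
Maximum frequency: 5

5


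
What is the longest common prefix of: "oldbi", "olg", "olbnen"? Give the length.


Words: oldbi, olg, olbnen
  Position 0: all 'o' => match
  Position 1: all 'l' => match
  Position 2: ('d', 'g', 'b') => mismatch, stop
LCP = "ol" (length 2)

2


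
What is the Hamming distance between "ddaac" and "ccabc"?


Comparing "ddaac" and "ccabc" position by position:
  Position 0: 'd' vs 'c' => differ
  Position 1: 'd' vs 'c' => differ
  Position 2: 'a' vs 'a' => same
  Position 3: 'a' vs 'b' => differ
  Position 4: 'c' vs 'c' => same
Total differences (Hamming distance): 3

3


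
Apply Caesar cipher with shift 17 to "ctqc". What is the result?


Caesar cipher: shift "ctqc" by 17
  'c' (pos 2) + 17 = pos 19 = 't'
  't' (pos 19) + 17 = pos 10 = 'k'
  'q' (pos 16) + 17 = pos 7 = 'h'
  'c' (pos 2) + 17 = pos 19 = 't'
Result: tkht

tkht


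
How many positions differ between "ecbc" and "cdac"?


Comparing "ecbc" and "cdac" position by position:
  Position 0: 'e' vs 'c' => DIFFER
  Position 1: 'c' vs 'd' => DIFFER
  Position 2: 'b' vs 'a' => DIFFER
  Position 3: 'c' vs 'c' => same
Positions that differ: 3

3


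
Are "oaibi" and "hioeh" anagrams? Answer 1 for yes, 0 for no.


Strings: "oaibi", "hioeh"
Sorted first:  abiio
Sorted second: ehhio
Differ at position 0: 'a' vs 'e' => not anagrams

0


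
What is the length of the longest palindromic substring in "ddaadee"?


Input: "ddaadee"
Checking substrings for palindromes:
  [1:5] "daad" (len 4) => palindrome
  [0:2] "dd" (len 2) => palindrome
  [2:4] "aa" (len 2) => palindrome
  [5:7] "ee" (len 2) => palindrome
Longest palindromic substring: "daad" with length 4

4


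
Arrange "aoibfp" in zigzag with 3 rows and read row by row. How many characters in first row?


Zigzag "aoibfp" into 3 rows:
Placing characters:
  'a' => row 0
  'o' => row 1
  'i' => row 2
  'b' => row 1
  'f' => row 0
  'p' => row 1
Rows:
  Row 0: "af"
  Row 1: "obp"
  Row 2: "i"
First row length: 2

2


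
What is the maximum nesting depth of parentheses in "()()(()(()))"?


Input: "()()(()(()))"
Tracking depth:
  Position 0 '(': depth becomes 1
  Position 1 ')': depth becomes 0
  Position 2 '(': depth becomes 1
  Position 3 ')': depth becomes 0
  Position 4 '(': depth becomes 1
  Position 5 '(': depth becomes 2
  Position 6 ')': depth becomes 1
  Position 7 '(': depth becomes 2
  Position 8 '(': depth becomes 3
  Position 9 ')': depth becomes 2
  Position 10 ')': depth becomes 1
  Position 11 ')': depth becomes 0
Maximum depth reached: 3

3


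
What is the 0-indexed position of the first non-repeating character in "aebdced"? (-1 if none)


Input: aebdced
Character frequencies:
  'a': 1
  'b': 1
  'c': 1
  'd': 2
  'e': 2
Scanning left to right for freq == 1:
  Position 0 ('a'): unique! => answer = 0

0


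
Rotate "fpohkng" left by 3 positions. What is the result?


Input: "fpohkng", rotate left by 3
First 3 characters: "fpo"
Remaining characters: "hkng"
Concatenate remaining + first: "hkng" + "fpo" = "hkngfpo"

hkngfpo


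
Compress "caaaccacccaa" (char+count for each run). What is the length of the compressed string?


Input: caaaccacccaa
Runs:
  'c' x 1 => "c1"
  'a' x 3 => "a3"
  'c' x 2 => "c2"
  'a' x 1 => "a1"
  'c' x 3 => "c3"
  'a' x 2 => "a2"
Compressed: "c1a3c2a1c3a2"
Compressed length: 12

12


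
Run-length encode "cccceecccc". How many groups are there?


Input: cccceecccc
Scanning for consecutive runs:
  Group 1: 'c' x 4 (positions 0-3)
  Group 2: 'e' x 2 (positions 4-5)
  Group 3: 'c' x 4 (positions 6-9)
Total groups: 3

3


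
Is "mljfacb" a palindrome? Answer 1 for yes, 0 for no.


Input: mljfacb
Reversed: bcafjlm
  Compare pos 0 ('m') with pos 6 ('b'): MISMATCH
  Compare pos 1 ('l') with pos 5 ('c'): MISMATCH
  Compare pos 2 ('j') with pos 4 ('a'): MISMATCH
Result: not a palindrome

0


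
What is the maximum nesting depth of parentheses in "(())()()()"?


Input: "(())()()()"
Tracking depth:
  Position 0 '(': depth becomes 1
  Position 1 '(': depth becomes 2
  Position 2 ')': depth becomes 1
  Position 3 ')': depth becomes 0
  Position 4 '(': depth becomes 1
  Position 5 ')': depth becomes 0
  Position 6 '(': depth becomes 1
  Position 7 ')': depth becomes 0
  Position 8 '(': depth becomes 1
  Position 9 ')': depth becomes 0
Maximum depth reached: 2

2


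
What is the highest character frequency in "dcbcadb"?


Input: dcbcadb
Character counts:
  'a': 1
  'b': 2
  'c': 2
  'd': 2
Maximum frequency: 2

2


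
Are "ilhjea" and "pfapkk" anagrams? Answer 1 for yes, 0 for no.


Strings: "ilhjea", "pfapkk"
Sorted first:  aehijl
Sorted second: afkkpp
Differ at position 1: 'e' vs 'f' => not anagrams

0


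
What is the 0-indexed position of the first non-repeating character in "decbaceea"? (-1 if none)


Input: decbaceea
Character frequencies:
  'a': 2
  'b': 1
  'c': 2
  'd': 1
  'e': 3
Scanning left to right for freq == 1:
  Position 0 ('d'): unique! => answer = 0

0


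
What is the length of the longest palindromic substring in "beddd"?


Input: "beddd"
Checking substrings for palindromes:
  [2:5] "ddd" (len 3) => palindrome
  [2:4] "dd" (len 2) => palindrome
  [3:5] "dd" (len 2) => palindrome
Longest palindromic substring: "ddd" with length 3

3


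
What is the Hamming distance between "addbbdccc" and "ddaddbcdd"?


Comparing "addbbdccc" and "ddaddbcdd" position by position:
  Position 0: 'a' vs 'd' => differ
  Position 1: 'd' vs 'd' => same
  Position 2: 'd' vs 'a' => differ
  Position 3: 'b' vs 'd' => differ
  Position 4: 'b' vs 'd' => differ
  Position 5: 'd' vs 'b' => differ
  Position 6: 'c' vs 'c' => same
  Position 7: 'c' vs 'd' => differ
  Position 8: 'c' vs 'd' => differ
Total differences (Hamming distance): 7

7


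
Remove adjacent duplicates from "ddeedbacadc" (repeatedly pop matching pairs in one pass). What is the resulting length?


Input: ddeedbacadc
Stack-based adjacent duplicate removal:
  Read 'd': push. Stack: d
  Read 'd': matches stack top 'd' => pop. Stack: (empty)
  Read 'e': push. Stack: e
  Read 'e': matches stack top 'e' => pop. Stack: (empty)
  Read 'd': push. Stack: d
  Read 'b': push. Stack: db
  Read 'a': push. Stack: dba
  Read 'c': push. Stack: dbac
  Read 'a': push. Stack: dbaca
  Read 'd': push. Stack: dbacad
  Read 'c': push. Stack: dbacadc
Final stack: "dbacadc" (length 7)

7


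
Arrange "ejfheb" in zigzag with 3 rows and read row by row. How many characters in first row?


Zigzag "ejfheb" into 3 rows:
Placing characters:
  'e' => row 0
  'j' => row 1
  'f' => row 2
  'h' => row 1
  'e' => row 0
  'b' => row 1
Rows:
  Row 0: "ee"
  Row 1: "jhb"
  Row 2: "f"
First row length: 2

2


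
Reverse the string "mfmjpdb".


Input: mfmjpdb
Reading characters right to left:
  Position 6: 'b'
  Position 5: 'd'
  Position 4: 'p'
  Position 3: 'j'
  Position 2: 'm'
  Position 1: 'f'
  Position 0: 'm'
Reversed: bdpjmfm

bdpjmfm


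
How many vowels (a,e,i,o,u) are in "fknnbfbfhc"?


Input: fknnbfbfhc
Checking each character:
  'f' at position 0: consonant
  'k' at position 1: consonant
  'n' at position 2: consonant
  'n' at position 3: consonant
  'b' at position 4: consonant
  'f' at position 5: consonant
  'b' at position 6: consonant
  'f' at position 7: consonant
  'h' at position 8: consonant
  'c' at position 9: consonant
Total vowels: 0

0


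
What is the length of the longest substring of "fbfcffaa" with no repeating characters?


Input: "fbfcffaa"
Sliding window (track last position of each char):
  Position 0 ('f'): window [0,0] length 1 -- new best
  Position 1 ('b'): window [0,1] length 2 -- new best
  Position 2 ('f'): repeat (last at 0), move window start to 1
  Position 2 ('f'): window [1,2] length 2
  Position 3 ('c'): window [1,3] length 3 -- new best
  Position 4 ('f'): repeat (last at 2), move window start to 3
  Position 4 ('f'): window [3,4] length 2
  Position 5 ('f'): repeat (last at 4), move window start to 5
  Position 5 ('f'): window [5,5] length 1
  Position 6 ('a'): window [5,6] length 2
  Position 7 ('a'): repeat (last at 6), move window start to 7
  Position 7 ('a'): window [7,7] length 1
Longest substring with no repeats: "bfc" with length 3

3


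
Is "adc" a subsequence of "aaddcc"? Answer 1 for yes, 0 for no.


Check if "adc" is a subsequence of "aaddcc"
Greedy scan:
  Position 0 ('a'): matches sub[0] = 'a'
  Position 1 ('a'): no match needed
  Position 2 ('d'): matches sub[1] = 'd'
  Position 3 ('d'): no match needed
  Position 4 ('c'): matches sub[2] = 'c'
  Position 5 ('c'): no match needed
All 3 characters matched => is a subsequence

1


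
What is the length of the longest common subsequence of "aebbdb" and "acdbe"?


LCS of "aebbdb" and "acdbe"
DP table:
           a    c    d    b    e
      0    0    0    0    0    0
  a   0    1    1    1    1    1
  e   0    1    1    1    1    2
  b   0    1    1    1    2    2
  b   0    1    1    1    2    2
  d   0    1    1    2    2    2
  b   0    1    1    2    3    3
LCS length = dp[6][5] = 3

3


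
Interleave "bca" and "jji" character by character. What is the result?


Interleaving "bca" and "jji":
  Position 0: 'b' from first, 'j' from second => "bj"
  Position 1: 'c' from first, 'j' from second => "cj"
  Position 2: 'a' from first, 'i' from second => "ai"
Result: bjcjai

bjcjai


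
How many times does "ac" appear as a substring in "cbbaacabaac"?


Searching for "ac" in "cbbaacabaac"
Scanning each position:
  Position 0: "cb" => no
  Position 1: "bb" => no
  Position 2: "ba" => no
  Position 3: "aa" => no
  Position 4: "ac" => MATCH
  Position 5: "ca" => no
  Position 6: "ab" => no
  Position 7: "ba" => no
  Position 8: "aa" => no
  Position 9: "ac" => MATCH
Total occurrences: 2

2


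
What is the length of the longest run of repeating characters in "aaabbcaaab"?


Input: "aaabbcaaab"
Scanning for longest run:
  Position 1 ('a'): continues run of 'a', length=2
  Position 2 ('a'): continues run of 'a', length=3
  Position 3 ('b'): new char, reset run to 1
  Position 4 ('b'): continues run of 'b', length=2
  Position 5 ('c'): new char, reset run to 1
  Position 6 ('a'): new char, reset run to 1
  Position 7 ('a'): continues run of 'a', length=2
  Position 8 ('a'): continues run of 'a', length=3
  Position 9 ('b'): new char, reset run to 1
Longest run: 'a' with length 3

3


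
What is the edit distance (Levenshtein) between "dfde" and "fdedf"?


Computing edit distance: "dfde" -> "fdedf"
DP table:
           f    d    e    d    f
      0    1    2    3    4    5
  d   1    1    1    2    3    4
  f   2    1    2    2    3    3
  d   3    2    1    2    2    3
  e   4    3    2    1    2    3
Edit distance = dp[4][5] = 3

3


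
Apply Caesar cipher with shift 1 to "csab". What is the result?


Caesar cipher: shift "csab" by 1
  'c' (pos 2) + 1 = pos 3 = 'd'
  's' (pos 18) + 1 = pos 19 = 't'
  'a' (pos 0) + 1 = pos 1 = 'b'
  'b' (pos 1) + 1 = pos 2 = 'c'
Result: dtbc

dtbc


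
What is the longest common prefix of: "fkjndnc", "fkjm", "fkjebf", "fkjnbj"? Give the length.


Words: fkjndnc, fkjm, fkjebf, fkjnbj
  Position 0: all 'f' => match
  Position 1: all 'k' => match
  Position 2: all 'j' => match
  Position 3: ('n', 'm', 'e', 'n') => mismatch, stop
LCP = "fkj" (length 3)

3


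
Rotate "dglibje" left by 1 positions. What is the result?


Input: "dglibje", rotate left by 1
First 1 characters: "d"
Remaining characters: "glibje"
Concatenate remaining + first: "glibje" + "d" = "glibjed"

glibjed


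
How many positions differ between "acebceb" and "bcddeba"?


Comparing "acebceb" and "bcddeba" position by position:
  Position 0: 'a' vs 'b' => DIFFER
  Position 1: 'c' vs 'c' => same
  Position 2: 'e' vs 'd' => DIFFER
  Position 3: 'b' vs 'd' => DIFFER
  Position 4: 'c' vs 'e' => DIFFER
  Position 5: 'e' vs 'b' => DIFFER
  Position 6: 'b' vs 'a' => DIFFER
Positions that differ: 6

6


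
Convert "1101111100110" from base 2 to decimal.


Input: "1101111100110" in base 2
Positional expansion:
  Digit '1' (value 1) x 2^12 = 4096
  Digit '1' (value 1) x 2^11 = 2048
  Digit '0' (value 0) x 2^10 = 0
  Digit '1' (value 1) x 2^9 = 512
  Digit '1' (value 1) x 2^8 = 256
  Digit '1' (value 1) x 2^7 = 128
  Digit '1' (value 1) x 2^6 = 64
  Digit '1' (value 1) x 2^5 = 32
  Digit '0' (value 0) x 2^4 = 0
  Digit '0' (value 0) x 2^3 = 0
  Digit '1' (value 1) x 2^2 = 4
  Digit '1' (value 1) x 2^1 = 2
  Digit '0' (value 0) x 2^0 = 0
Sum = 7142

7142


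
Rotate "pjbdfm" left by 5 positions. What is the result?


Input: "pjbdfm", rotate left by 5
First 5 characters: "pjbdf"
Remaining characters: "m"
Concatenate remaining + first: "m" + "pjbdf" = "mpjbdf"

mpjbdf


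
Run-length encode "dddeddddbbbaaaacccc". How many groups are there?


Input: dddeddddbbbaaaacccc
Scanning for consecutive runs:
  Group 1: 'd' x 3 (positions 0-2)
  Group 2: 'e' x 1 (positions 3-3)
  Group 3: 'd' x 4 (positions 4-7)
  Group 4: 'b' x 3 (positions 8-10)
  Group 5: 'a' x 4 (positions 11-14)
  Group 6: 'c' x 4 (positions 15-18)
Total groups: 6

6


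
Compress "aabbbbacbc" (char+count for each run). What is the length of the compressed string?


Input: aabbbbacbc
Runs:
  'a' x 2 => "a2"
  'b' x 4 => "b4"
  'a' x 1 => "a1"
  'c' x 1 => "c1"
  'b' x 1 => "b1"
  'c' x 1 => "c1"
Compressed: "a2b4a1c1b1c1"
Compressed length: 12

12


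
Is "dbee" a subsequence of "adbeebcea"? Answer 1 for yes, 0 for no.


Check if "dbee" is a subsequence of "adbeebcea"
Greedy scan:
  Position 0 ('a'): no match needed
  Position 1 ('d'): matches sub[0] = 'd'
  Position 2 ('b'): matches sub[1] = 'b'
  Position 3 ('e'): matches sub[2] = 'e'
  Position 4 ('e'): matches sub[3] = 'e'
  Position 5 ('b'): no match needed
  Position 6 ('c'): no match needed
  Position 7 ('e'): no match needed
  Position 8 ('a'): no match needed
All 4 characters matched => is a subsequence

1


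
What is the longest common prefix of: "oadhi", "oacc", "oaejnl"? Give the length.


Words: oadhi, oacc, oaejnl
  Position 0: all 'o' => match
  Position 1: all 'a' => match
  Position 2: ('d', 'c', 'e') => mismatch, stop
LCP = "oa" (length 2)

2


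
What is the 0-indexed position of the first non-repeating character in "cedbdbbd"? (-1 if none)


Input: cedbdbbd
Character frequencies:
  'b': 3
  'c': 1
  'd': 3
  'e': 1
Scanning left to right for freq == 1:
  Position 0 ('c'): unique! => answer = 0

0


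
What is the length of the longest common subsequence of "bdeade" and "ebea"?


LCS of "bdeade" and "ebea"
DP table:
           e    b    e    a
      0    0    0    0    0
  b   0    0    1    1    1
  d   0    0    1    1    1
  e   0    1    1    2    2
  a   0    1    1    2    3
  d   0    1    1    2    3
  e   0    1    1    2    3
LCS length = dp[6][4] = 3

3


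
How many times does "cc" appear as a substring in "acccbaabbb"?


Searching for "cc" in "acccbaabbb"
Scanning each position:
  Position 0: "ac" => no
  Position 1: "cc" => MATCH
  Position 2: "cc" => MATCH
  Position 3: "cb" => no
  Position 4: "ba" => no
  Position 5: "aa" => no
  Position 6: "ab" => no
  Position 7: "bb" => no
  Position 8: "bb" => no
Total occurrences: 2

2


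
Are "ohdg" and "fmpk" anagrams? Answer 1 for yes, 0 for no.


Strings: "ohdg", "fmpk"
Sorted first:  dgho
Sorted second: fkmp
Differ at position 0: 'd' vs 'f' => not anagrams

0


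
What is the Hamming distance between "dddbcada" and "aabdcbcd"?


Comparing "dddbcada" and "aabdcbcd" position by position:
  Position 0: 'd' vs 'a' => differ
  Position 1: 'd' vs 'a' => differ
  Position 2: 'd' vs 'b' => differ
  Position 3: 'b' vs 'd' => differ
  Position 4: 'c' vs 'c' => same
  Position 5: 'a' vs 'b' => differ
  Position 6: 'd' vs 'c' => differ
  Position 7: 'a' vs 'd' => differ
Total differences (Hamming distance): 7

7


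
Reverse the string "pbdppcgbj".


Input: pbdppcgbj
Reading characters right to left:
  Position 8: 'j'
  Position 7: 'b'
  Position 6: 'g'
  Position 5: 'c'
  Position 4: 'p'
  Position 3: 'p'
  Position 2: 'd'
  Position 1: 'b'
  Position 0: 'p'
Reversed: jbgcppdbp

jbgcppdbp


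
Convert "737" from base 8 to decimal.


Input: "737" in base 8
Positional expansion:
  Digit '7' (value 7) x 8^2 = 448
  Digit '3' (value 3) x 8^1 = 24
  Digit '7' (value 7) x 8^0 = 7
Sum = 479

479


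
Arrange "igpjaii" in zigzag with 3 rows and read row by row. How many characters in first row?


Zigzag "igpjaii" into 3 rows:
Placing characters:
  'i' => row 0
  'g' => row 1
  'p' => row 2
  'j' => row 1
  'a' => row 0
  'i' => row 1
  'i' => row 2
Rows:
  Row 0: "ia"
  Row 1: "gji"
  Row 2: "pi"
First row length: 2

2


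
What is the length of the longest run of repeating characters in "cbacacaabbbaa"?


Input: "cbacacaabbbaa"
Scanning for longest run:
  Position 1 ('b'): new char, reset run to 1
  Position 2 ('a'): new char, reset run to 1
  Position 3 ('c'): new char, reset run to 1
  Position 4 ('a'): new char, reset run to 1
  Position 5 ('c'): new char, reset run to 1
  Position 6 ('a'): new char, reset run to 1
  Position 7 ('a'): continues run of 'a', length=2
  Position 8 ('b'): new char, reset run to 1
  Position 9 ('b'): continues run of 'b', length=2
  Position 10 ('b'): continues run of 'b', length=3
  Position 11 ('a'): new char, reset run to 1
  Position 12 ('a'): continues run of 'a', length=2
Longest run: 'b' with length 3

3


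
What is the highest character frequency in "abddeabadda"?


Input: abddeabadda
Character counts:
  'a': 4
  'b': 2
  'd': 4
  'e': 1
Maximum frequency: 4

4


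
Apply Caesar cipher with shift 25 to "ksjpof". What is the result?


Caesar cipher: shift "ksjpof" by 25
  'k' (pos 10) + 25 = pos 9 = 'j'
  's' (pos 18) + 25 = pos 17 = 'r'
  'j' (pos 9) + 25 = pos 8 = 'i'
  'p' (pos 15) + 25 = pos 14 = 'o'
  'o' (pos 14) + 25 = pos 13 = 'n'
  'f' (pos 5) + 25 = pos 4 = 'e'
Result: jrione

jrione


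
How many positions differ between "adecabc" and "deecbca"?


Comparing "adecabc" and "deecbca" position by position:
  Position 0: 'a' vs 'd' => DIFFER
  Position 1: 'd' vs 'e' => DIFFER
  Position 2: 'e' vs 'e' => same
  Position 3: 'c' vs 'c' => same
  Position 4: 'a' vs 'b' => DIFFER
  Position 5: 'b' vs 'c' => DIFFER
  Position 6: 'c' vs 'a' => DIFFER
Positions that differ: 5

5


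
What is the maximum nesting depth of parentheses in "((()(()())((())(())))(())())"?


Input: "((()(()())((())(())))(())())"
Tracking depth:
  Position 0 '(': depth becomes 1
  Position 1 '(': depth becomes 2
  Position 2 '(': depth becomes 3
  Position 3 ')': depth becomes 2
  Position 4 '(': depth becomes 3
  Position 5 '(': depth becomes 4
  Position 6 ')': depth becomes 3
  Position 7 '(': depth becomes 4
  Position 8 ')': depth becomes 3
  Position 9 ')': depth becomes 2
  Position 10 '(': depth becomes 3
  Position 11 '(': depth becomes 4
  Position 12 '(': depth becomes 5
  Position 13 ')': depth becomes 4
  Position 14 ')': depth becomes 3
  Position 15 '(': depth becomes 4
  Position 16 '(': depth becomes 5
  Position 17 ')': depth becomes 4
  Position 18 ')': depth becomes 3
  Position 19 ')': depth becomes 2
  Position 20 ')': depth becomes 1
  Position 21 '(': depth becomes 2
  Position 22 '(': depth becomes 3
  Position 23 ')': depth becomes 2
  Position 24 ')': depth becomes 1
  Position 25 '(': depth becomes 2
  Position 26 ')': depth becomes 1
  Position 27 ')': depth becomes 0
Maximum depth reached: 5

5


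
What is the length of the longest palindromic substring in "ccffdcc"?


Input: "ccffdcc"
Checking substrings for palindromes:
  [0:2] "cc" (len 2) => palindrome
  [2:4] "ff" (len 2) => palindrome
  [5:7] "cc" (len 2) => palindrome
Longest palindromic substring: "cc" with length 2

2


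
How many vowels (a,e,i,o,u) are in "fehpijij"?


Input: fehpijij
Checking each character:
  'f' at position 0: consonant
  'e' at position 1: vowel (running total: 1)
  'h' at position 2: consonant
  'p' at position 3: consonant
  'i' at position 4: vowel (running total: 2)
  'j' at position 5: consonant
  'i' at position 6: vowel (running total: 3)
  'j' at position 7: consonant
Total vowels: 3

3


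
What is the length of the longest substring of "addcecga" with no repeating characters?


Input: "addcecga"
Sliding window (track last position of each char):
  Position 0 ('a'): window [0,0] length 1 -- new best
  Position 1 ('d'): window [0,1] length 2 -- new best
  Position 2 ('d'): repeat (last at 1), move window start to 2
  Position 2 ('d'): window [2,2] length 1
  Position 3 ('c'): window [2,3] length 2
  Position 4 ('e'): window [2,4] length 3 -- new best
  Position 5 ('c'): repeat (last at 3), move window start to 4
  Position 5 ('c'): window [4,5] length 2
  Position 6 ('g'): window [4,6] length 3
  Position 7 ('a'): window [4,7] length 4 -- new best
Longest substring with no repeats: "ecga" with length 4

4


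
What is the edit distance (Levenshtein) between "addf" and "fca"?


Computing edit distance: "addf" -> "fca"
DP table:
           f    c    a
      0    1    2    3
  a   1    1    2    2
  d   2    2    2    3
  d   3    3    3    3
  f   4    3    4    4
Edit distance = dp[4][3] = 4

4


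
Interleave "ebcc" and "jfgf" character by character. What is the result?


Interleaving "ebcc" and "jfgf":
  Position 0: 'e' from first, 'j' from second => "ej"
  Position 1: 'b' from first, 'f' from second => "bf"
  Position 2: 'c' from first, 'g' from second => "cg"
  Position 3: 'c' from first, 'f' from second => "cf"
Result: ejbfcgcf

ejbfcgcf


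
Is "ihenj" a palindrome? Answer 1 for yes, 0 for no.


Input: ihenj
Reversed: jnehi
  Compare pos 0 ('i') with pos 4 ('j'): MISMATCH
  Compare pos 1 ('h') with pos 3 ('n'): MISMATCH
Result: not a palindrome

0


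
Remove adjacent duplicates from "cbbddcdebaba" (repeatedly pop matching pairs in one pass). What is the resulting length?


Input: cbbddcdebaba
Stack-based adjacent duplicate removal:
  Read 'c': push. Stack: c
  Read 'b': push. Stack: cb
  Read 'b': matches stack top 'b' => pop. Stack: c
  Read 'd': push. Stack: cd
  Read 'd': matches stack top 'd' => pop. Stack: c
  Read 'c': matches stack top 'c' => pop. Stack: (empty)
  Read 'd': push. Stack: d
  Read 'e': push. Stack: de
  Read 'b': push. Stack: deb
  Read 'a': push. Stack: deba
  Read 'b': push. Stack: debab
  Read 'a': push. Stack: debaba
Final stack: "debaba" (length 6)

6


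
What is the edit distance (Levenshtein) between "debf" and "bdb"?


Computing edit distance: "debf" -> "bdb"
DP table:
           b    d    b
      0    1    2    3
  d   1    1    1    2
  e   2    2    2    2
  b   3    2    3    2
  f   4    3    3    3
Edit distance = dp[4][3] = 3

3


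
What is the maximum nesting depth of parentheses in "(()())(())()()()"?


Input: "(()())(())()()()"
Tracking depth:
  Position 0 '(': depth becomes 1
  Position 1 '(': depth becomes 2
  Position 2 ')': depth becomes 1
  Position 3 '(': depth becomes 2
  Position 4 ')': depth becomes 1
  Position 5 ')': depth becomes 0
  Position 6 '(': depth becomes 1
  Position 7 '(': depth becomes 2
  Position 8 ')': depth becomes 1
  Position 9 ')': depth becomes 0
  Position 10 '(': depth becomes 1
  Position 11 ')': depth becomes 0
  Position 12 '(': depth becomes 1
  Position 13 ')': depth becomes 0
  Position 14 '(': depth becomes 1
  Position 15 ')': depth becomes 0
Maximum depth reached: 2

2


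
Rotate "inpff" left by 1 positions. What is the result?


Input: "inpff", rotate left by 1
First 1 characters: "i"
Remaining characters: "npff"
Concatenate remaining + first: "npff" + "i" = "npffi"

npffi


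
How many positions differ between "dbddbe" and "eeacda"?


Comparing "dbddbe" and "eeacda" position by position:
  Position 0: 'd' vs 'e' => DIFFER
  Position 1: 'b' vs 'e' => DIFFER
  Position 2: 'd' vs 'a' => DIFFER
  Position 3: 'd' vs 'c' => DIFFER
  Position 4: 'b' vs 'd' => DIFFER
  Position 5: 'e' vs 'a' => DIFFER
Positions that differ: 6

6


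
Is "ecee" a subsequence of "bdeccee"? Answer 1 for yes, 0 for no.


Check if "ecee" is a subsequence of "bdeccee"
Greedy scan:
  Position 0 ('b'): no match needed
  Position 1 ('d'): no match needed
  Position 2 ('e'): matches sub[0] = 'e'
  Position 3 ('c'): matches sub[1] = 'c'
  Position 4 ('c'): no match needed
  Position 5 ('e'): matches sub[2] = 'e'
  Position 6 ('e'): matches sub[3] = 'e'
All 4 characters matched => is a subsequence

1


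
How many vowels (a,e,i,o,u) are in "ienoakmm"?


Input: ienoakmm
Checking each character:
  'i' at position 0: vowel (running total: 1)
  'e' at position 1: vowel (running total: 2)
  'n' at position 2: consonant
  'o' at position 3: vowel (running total: 3)
  'a' at position 4: vowel (running total: 4)
  'k' at position 5: consonant
  'm' at position 6: consonant
  'm' at position 7: consonant
Total vowels: 4

4


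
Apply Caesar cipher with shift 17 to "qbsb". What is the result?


Caesar cipher: shift "qbsb" by 17
  'q' (pos 16) + 17 = pos 7 = 'h'
  'b' (pos 1) + 17 = pos 18 = 's'
  's' (pos 18) + 17 = pos 9 = 'j'
  'b' (pos 1) + 17 = pos 18 = 's'
Result: hsjs

hsjs


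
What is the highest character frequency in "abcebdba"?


Input: abcebdba
Character counts:
  'a': 2
  'b': 3
  'c': 1
  'd': 1
  'e': 1
Maximum frequency: 3

3


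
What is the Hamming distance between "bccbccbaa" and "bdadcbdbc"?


Comparing "bccbccbaa" and "bdadcbdbc" position by position:
  Position 0: 'b' vs 'b' => same
  Position 1: 'c' vs 'd' => differ
  Position 2: 'c' vs 'a' => differ
  Position 3: 'b' vs 'd' => differ
  Position 4: 'c' vs 'c' => same
  Position 5: 'c' vs 'b' => differ
  Position 6: 'b' vs 'd' => differ
  Position 7: 'a' vs 'b' => differ
  Position 8: 'a' vs 'c' => differ
Total differences (Hamming distance): 7

7


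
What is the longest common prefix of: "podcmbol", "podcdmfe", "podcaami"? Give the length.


Words: podcmbol, podcdmfe, podcaami
  Position 0: all 'p' => match
  Position 1: all 'o' => match
  Position 2: all 'd' => match
  Position 3: all 'c' => match
  Position 4: ('m', 'd', 'a') => mismatch, stop
LCP = "podc" (length 4)

4


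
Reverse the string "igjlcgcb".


Input: igjlcgcb
Reading characters right to left:
  Position 7: 'b'
  Position 6: 'c'
  Position 5: 'g'
  Position 4: 'c'
  Position 3: 'l'
  Position 2: 'j'
  Position 1: 'g'
  Position 0: 'i'
Reversed: bcgcljgi

bcgcljgi


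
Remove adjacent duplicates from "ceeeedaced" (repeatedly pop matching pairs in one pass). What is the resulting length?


Input: ceeeedaced
Stack-based adjacent duplicate removal:
  Read 'c': push. Stack: c
  Read 'e': push. Stack: ce
  Read 'e': matches stack top 'e' => pop. Stack: c
  Read 'e': push. Stack: ce
  Read 'e': matches stack top 'e' => pop. Stack: c
  Read 'd': push. Stack: cd
  Read 'a': push. Stack: cda
  Read 'c': push. Stack: cdac
  Read 'e': push. Stack: cdace
  Read 'd': push. Stack: cdaced
Final stack: "cdaced" (length 6)

6


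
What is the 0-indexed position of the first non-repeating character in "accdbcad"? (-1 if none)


Input: accdbcad
Character frequencies:
  'a': 2
  'b': 1
  'c': 3
  'd': 2
Scanning left to right for freq == 1:
  Position 0 ('a'): freq=2, skip
  Position 1 ('c'): freq=3, skip
  Position 2 ('c'): freq=3, skip
  Position 3 ('d'): freq=2, skip
  Position 4 ('b'): unique! => answer = 4

4


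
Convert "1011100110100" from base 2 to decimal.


Input: "1011100110100" in base 2
Positional expansion:
  Digit '1' (value 1) x 2^12 = 4096
  Digit '0' (value 0) x 2^11 = 0
  Digit '1' (value 1) x 2^10 = 1024
  Digit '1' (value 1) x 2^9 = 512
  Digit '1' (value 1) x 2^8 = 256
  Digit '0' (value 0) x 2^7 = 0
  Digit '0' (value 0) x 2^6 = 0
  Digit '1' (value 1) x 2^5 = 32
  Digit '1' (value 1) x 2^4 = 16
  Digit '0' (value 0) x 2^3 = 0
  Digit '1' (value 1) x 2^2 = 4
  Digit '0' (value 0) x 2^1 = 0
  Digit '0' (value 0) x 2^0 = 0
Sum = 5940

5940


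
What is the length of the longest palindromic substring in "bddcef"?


Input: "bddcef"
Checking substrings for palindromes:
  [1:3] "dd" (len 2) => palindrome
Longest palindromic substring: "dd" with length 2

2


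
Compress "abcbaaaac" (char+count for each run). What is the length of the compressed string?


Input: abcbaaaac
Runs:
  'a' x 1 => "a1"
  'b' x 1 => "b1"
  'c' x 1 => "c1"
  'b' x 1 => "b1"
  'a' x 4 => "a4"
  'c' x 1 => "c1"
Compressed: "a1b1c1b1a4c1"
Compressed length: 12

12


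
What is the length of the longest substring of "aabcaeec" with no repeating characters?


Input: "aabcaeec"
Sliding window (track last position of each char):
  Position 0 ('a'): window [0,0] length 1 -- new best
  Position 1 ('a'): repeat (last at 0), move window start to 1
  Position 1 ('a'): window [1,1] length 1
  Position 2 ('b'): window [1,2] length 2 -- new best
  Position 3 ('c'): window [1,3] length 3 -- new best
  Position 4 ('a'): repeat (last at 1), move window start to 2
  Position 4 ('a'): window [2,4] length 3
  Position 5 ('e'): window [2,5] length 4 -- new best
  Position 6 ('e'): repeat (last at 5), move window start to 6
  Position 6 ('e'): window [6,6] length 1
  Position 7 ('c'): window [6,7] length 2
Longest substring with no repeats: "bcae" with length 4

4


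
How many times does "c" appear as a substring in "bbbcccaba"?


Searching for "c" in "bbbcccaba"
Scanning each position:
  Position 0: "b" => no
  Position 1: "b" => no
  Position 2: "b" => no
  Position 3: "c" => MATCH
  Position 4: "c" => MATCH
  Position 5: "c" => MATCH
  Position 6: "a" => no
  Position 7: "b" => no
  Position 8: "a" => no
Total occurrences: 3

3


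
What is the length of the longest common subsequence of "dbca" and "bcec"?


LCS of "dbca" and "bcec"
DP table:
           b    c    e    c
      0    0    0    0    0
  d   0    0    0    0    0
  b   0    1    1    1    1
  c   0    1    2    2    2
  a   0    1    2    2    2
LCS length = dp[4][4] = 2

2


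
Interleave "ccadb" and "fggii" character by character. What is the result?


Interleaving "ccadb" and "fggii":
  Position 0: 'c' from first, 'f' from second => "cf"
  Position 1: 'c' from first, 'g' from second => "cg"
  Position 2: 'a' from first, 'g' from second => "ag"
  Position 3: 'd' from first, 'i' from second => "di"
  Position 4: 'b' from first, 'i' from second => "bi"
Result: cfcgagdibi

cfcgagdibi


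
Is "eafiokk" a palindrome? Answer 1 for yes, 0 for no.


Input: eafiokk
Reversed: kkoifae
  Compare pos 0 ('e') with pos 6 ('k'): MISMATCH
  Compare pos 1 ('a') with pos 5 ('k'): MISMATCH
  Compare pos 2 ('f') with pos 4 ('o'): MISMATCH
Result: not a palindrome

0


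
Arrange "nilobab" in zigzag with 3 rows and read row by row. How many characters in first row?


Zigzag "nilobab" into 3 rows:
Placing characters:
  'n' => row 0
  'i' => row 1
  'l' => row 2
  'o' => row 1
  'b' => row 0
  'a' => row 1
  'b' => row 2
Rows:
  Row 0: "nb"
  Row 1: "ioa"
  Row 2: "lb"
First row length: 2

2


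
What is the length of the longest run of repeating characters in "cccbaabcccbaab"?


Input: "cccbaabcccbaab"
Scanning for longest run:
  Position 1 ('c'): continues run of 'c', length=2
  Position 2 ('c'): continues run of 'c', length=3
  Position 3 ('b'): new char, reset run to 1
  Position 4 ('a'): new char, reset run to 1
  Position 5 ('a'): continues run of 'a', length=2
  Position 6 ('b'): new char, reset run to 1
  Position 7 ('c'): new char, reset run to 1
  Position 8 ('c'): continues run of 'c', length=2
  Position 9 ('c'): continues run of 'c', length=3
  Position 10 ('b'): new char, reset run to 1
  Position 11 ('a'): new char, reset run to 1
  Position 12 ('a'): continues run of 'a', length=2
  Position 13 ('b'): new char, reset run to 1
Longest run: 'c' with length 3

3


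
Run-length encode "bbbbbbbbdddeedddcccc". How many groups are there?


Input: bbbbbbbbdddeedddcccc
Scanning for consecutive runs:
  Group 1: 'b' x 8 (positions 0-7)
  Group 2: 'd' x 3 (positions 8-10)
  Group 3: 'e' x 2 (positions 11-12)
  Group 4: 'd' x 3 (positions 13-15)
  Group 5: 'c' x 4 (positions 16-19)
Total groups: 5

5


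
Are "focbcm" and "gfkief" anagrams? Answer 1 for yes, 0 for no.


Strings: "focbcm", "gfkief"
Sorted first:  bccfmo
Sorted second: effgik
Differ at position 0: 'b' vs 'e' => not anagrams

0


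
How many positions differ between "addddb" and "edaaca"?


Comparing "addddb" and "edaaca" position by position:
  Position 0: 'a' vs 'e' => DIFFER
  Position 1: 'd' vs 'd' => same
  Position 2: 'd' vs 'a' => DIFFER
  Position 3: 'd' vs 'a' => DIFFER
  Position 4: 'd' vs 'c' => DIFFER
  Position 5: 'b' vs 'a' => DIFFER
Positions that differ: 5

5


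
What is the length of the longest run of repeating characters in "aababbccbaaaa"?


Input: "aababbccbaaaa"
Scanning for longest run:
  Position 1 ('a'): continues run of 'a', length=2
  Position 2 ('b'): new char, reset run to 1
  Position 3 ('a'): new char, reset run to 1
  Position 4 ('b'): new char, reset run to 1
  Position 5 ('b'): continues run of 'b', length=2
  Position 6 ('c'): new char, reset run to 1
  Position 7 ('c'): continues run of 'c', length=2
  Position 8 ('b'): new char, reset run to 1
  Position 9 ('a'): new char, reset run to 1
  Position 10 ('a'): continues run of 'a', length=2
  Position 11 ('a'): continues run of 'a', length=3
  Position 12 ('a'): continues run of 'a', length=4
Longest run: 'a' with length 4

4


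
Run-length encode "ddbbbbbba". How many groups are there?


Input: ddbbbbbba
Scanning for consecutive runs:
  Group 1: 'd' x 2 (positions 0-1)
  Group 2: 'b' x 6 (positions 2-7)
  Group 3: 'a' x 1 (positions 8-8)
Total groups: 3

3


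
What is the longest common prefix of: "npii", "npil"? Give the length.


Words: npii, npil
  Position 0: all 'n' => match
  Position 1: all 'p' => match
  Position 2: all 'i' => match
  Position 3: ('i', 'l') => mismatch, stop
LCP = "npi" (length 3)

3


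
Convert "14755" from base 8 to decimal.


Input: "14755" in base 8
Positional expansion:
  Digit '1' (value 1) x 8^4 = 4096
  Digit '4' (value 4) x 8^3 = 2048
  Digit '7' (value 7) x 8^2 = 448
  Digit '5' (value 5) x 8^1 = 40
  Digit '5' (value 5) x 8^0 = 5
Sum = 6637

6637
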